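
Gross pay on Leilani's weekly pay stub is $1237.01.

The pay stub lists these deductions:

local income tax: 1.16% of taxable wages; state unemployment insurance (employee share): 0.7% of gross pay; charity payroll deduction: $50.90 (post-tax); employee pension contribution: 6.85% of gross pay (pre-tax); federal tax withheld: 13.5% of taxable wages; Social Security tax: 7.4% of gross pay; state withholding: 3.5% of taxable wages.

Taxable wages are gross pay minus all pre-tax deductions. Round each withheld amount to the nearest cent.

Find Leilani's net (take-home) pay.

$791.91

Employee pension contribution: $1237.01 × 0.0685 = $84.74
Taxable wages = $1237.01 − $84.74 = $1152.27
Federal tax withheld: $1152.27 × 0.135 = $155.56
Local income tax: $1152.27 × 0.0116 = $13.37
State withholding: $1152.27 × 0.035 = $40.33
Social Security tax: $1237.01 × 0.074 = $91.54
State unemployment insurance (employee share): $1237.01 × 0.007 = $8.66
Charity payroll deduction: $50.90
Total deductions = $84.74 + $155.56 + $13.37 + $40.33 + $91.54 + $8.66 + $50.90 = $445.10
Net pay = $1237.01 − $445.10 = $791.91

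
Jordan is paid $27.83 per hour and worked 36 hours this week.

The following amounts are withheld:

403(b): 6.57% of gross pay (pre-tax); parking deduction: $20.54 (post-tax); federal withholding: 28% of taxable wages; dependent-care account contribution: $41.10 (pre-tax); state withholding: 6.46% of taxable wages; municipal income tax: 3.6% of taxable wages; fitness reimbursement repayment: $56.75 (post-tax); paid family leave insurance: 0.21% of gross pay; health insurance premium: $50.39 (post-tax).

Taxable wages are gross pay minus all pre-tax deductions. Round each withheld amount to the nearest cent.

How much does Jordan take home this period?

$424.56

Gross pay: 36 × $27.83 = $1001.88
403(b): $1001.88 × 0.0657 = $65.82
Dependent-care account contribution: $41.10
Pre-tax total = $65.82 + $41.10 = $106.92
Taxable wages = $1001.88 − $106.92 = $894.96
State withholding: $894.96 × 0.0646 = $57.81
Municipal income tax: $894.96 × 0.036 = $32.22
Federal withholding: $894.96 × 0.28 = $250.59
Paid family leave insurance: $1001.88 × 0.0021 = $2.10
Fitness reimbursement repayment: $56.75
Parking deduction: $20.54
Health insurance premium: $50.39
Total deductions = $65.82 + $41.10 + $57.81 + $32.22 + $250.59 + $2.10 + $56.75 + $20.54 + $50.39 = $577.32
Net pay = $1001.88 − $577.32 = $424.56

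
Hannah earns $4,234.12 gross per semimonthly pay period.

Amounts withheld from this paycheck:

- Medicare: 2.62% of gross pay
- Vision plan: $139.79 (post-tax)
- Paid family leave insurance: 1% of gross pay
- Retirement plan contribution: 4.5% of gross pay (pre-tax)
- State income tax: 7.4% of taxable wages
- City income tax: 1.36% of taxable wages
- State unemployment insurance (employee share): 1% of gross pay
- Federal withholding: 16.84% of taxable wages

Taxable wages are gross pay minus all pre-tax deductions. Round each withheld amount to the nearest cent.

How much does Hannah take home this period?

$2,673.03

Retirement plan contribution: $4,234.12 × 0.045 = $190.54
Taxable wages = $4,234.12 − $190.54 = $4,043.58
Federal withholding: $4,043.58 × 0.1684 = $680.94
State income tax: $4,043.58 × 0.074 = $299.22
City income tax: $4,043.58 × 0.0136 = $54.99
Paid family leave insurance: $4,234.12 × 0.01 = $42.34
Medicare: $4,234.12 × 0.0262 = $110.93
State unemployment insurance (employee share): $4,234.12 × 0.01 = $42.34
Vision plan: $139.79
Total deductions = $190.54 + $680.94 + $299.22 + $54.99 + $42.34 + $110.93 + $42.34 + $139.79 = $1,561.09
Net pay = $4,234.12 − $1,561.09 = $2,673.03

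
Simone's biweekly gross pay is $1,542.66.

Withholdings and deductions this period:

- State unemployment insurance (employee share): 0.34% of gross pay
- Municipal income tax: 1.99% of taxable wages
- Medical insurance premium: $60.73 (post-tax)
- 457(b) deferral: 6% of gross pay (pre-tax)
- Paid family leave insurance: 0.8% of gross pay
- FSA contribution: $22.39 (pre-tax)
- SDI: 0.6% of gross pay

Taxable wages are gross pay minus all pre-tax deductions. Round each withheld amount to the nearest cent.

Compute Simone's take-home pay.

457(b) deferral: $1,542.66 × 0.06 = $92.56
FSA contribution: $22.39
Pre-tax total = $92.56 + $22.39 = $114.95
Taxable wages = $1,542.66 − $114.95 = $1,427.71
Municipal income tax: $1,427.71 × 0.0199 = $28.41
SDI: $1,542.66 × 0.006 = $9.26
State unemployment insurance (employee share): $1,542.66 × 0.0034 = $5.25
Paid family leave insurance: $1,542.66 × 0.008 = $12.34
Medical insurance premium: $60.73
Total deductions = $92.56 + $22.39 + $28.41 + $9.26 + $5.25 + $12.34 + $60.73 = $230.94
Net pay = $1,542.66 − $230.94 = $1,311.72

$1,311.72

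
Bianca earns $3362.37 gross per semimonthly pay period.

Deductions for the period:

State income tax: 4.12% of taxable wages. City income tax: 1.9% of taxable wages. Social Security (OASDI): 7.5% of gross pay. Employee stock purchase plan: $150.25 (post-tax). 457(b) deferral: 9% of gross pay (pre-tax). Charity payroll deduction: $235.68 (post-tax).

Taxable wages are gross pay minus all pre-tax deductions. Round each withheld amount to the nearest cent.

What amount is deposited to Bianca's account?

$2237.45

457(b) deferral: $3362.37 × 0.09 = $302.61
Taxable wages = $3362.37 − $302.61 = $3059.76
State income tax: $3059.76 × 0.0412 = $126.06
City income tax: $3059.76 × 0.019 = $58.14
Social Security (OASDI): $3362.37 × 0.075 = $252.18
Employee stock purchase plan: $150.25
Charity payroll deduction: $235.68
Total deductions = $302.61 + $126.06 + $58.14 + $252.18 + $150.25 + $235.68 = $1124.92
Net pay = $3362.37 − $1124.92 = $2237.45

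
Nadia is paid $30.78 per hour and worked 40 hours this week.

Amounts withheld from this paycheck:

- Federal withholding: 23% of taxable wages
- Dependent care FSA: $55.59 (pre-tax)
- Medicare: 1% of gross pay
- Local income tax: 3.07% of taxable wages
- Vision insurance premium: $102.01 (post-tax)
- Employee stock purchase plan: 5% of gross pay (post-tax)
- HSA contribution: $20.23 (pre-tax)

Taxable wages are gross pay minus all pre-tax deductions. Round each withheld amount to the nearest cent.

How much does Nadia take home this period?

$678.29

Gross pay: 40 × $30.78 = $1,231.20
Dependent care FSA: $55.59
HSA contribution: $20.23
Pre-tax total = $55.59 + $20.23 = $75.82
Taxable wages = $1,231.20 − $75.82 = $1,155.38
Local income tax: $1,155.38 × 0.0307 = $35.47
Federal withholding: $1,155.38 × 0.23 = $265.74
Medicare: $1,231.20 × 0.01 = $12.31
Vision insurance premium: $102.01
Employee stock purchase plan: $1,231.20 × 0.05 = $61.56
Total deductions = $55.59 + $20.23 + $35.47 + $265.74 + $12.31 + $102.01 + $61.56 = $552.91
Net pay = $1,231.20 − $552.91 = $678.29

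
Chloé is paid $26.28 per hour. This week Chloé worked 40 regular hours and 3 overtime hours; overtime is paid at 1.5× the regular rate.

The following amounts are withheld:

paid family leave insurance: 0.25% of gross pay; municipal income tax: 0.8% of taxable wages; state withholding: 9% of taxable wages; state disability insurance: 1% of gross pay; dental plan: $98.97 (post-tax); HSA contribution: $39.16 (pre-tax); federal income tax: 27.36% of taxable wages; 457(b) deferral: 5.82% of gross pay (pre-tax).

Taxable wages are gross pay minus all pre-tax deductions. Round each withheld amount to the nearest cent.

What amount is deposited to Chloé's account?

Regular pay: 40 × $26.28 = $1,051.20
Overtime pay: 3 × $26.28 × 1.5 = $118.26
Gross pay = $1,051.20 + $118.26 = $1,169.46
457(b) deferral: $1,169.46 × 0.0582 = $68.06
HSA contribution: $39.16
Pre-tax total = $68.06 + $39.16 = $107.22
Taxable wages = $1,169.46 − $107.22 = $1,062.24
State withholding: $1,062.24 × 0.09 = $95.60
Municipal income tax: $1,062.24 × 0.008 = $8.50
Federal income tax: $1,062.24 × 0.2736 = $290.63
State disability insurance: $1,169.46 × 0.01 = $11.69
Paid family leave insurance: $1,169.46 × 0.0025 = $2.92
Dental plan: $98.97
Total deductions = $68.06 + $39.16 + $95.60 + $8.50 + $290.63 + $11.69 + $2.92 + $98.97 = $615.53
Net pay = $1,169.46 − $615.53 = $553.93

$553.93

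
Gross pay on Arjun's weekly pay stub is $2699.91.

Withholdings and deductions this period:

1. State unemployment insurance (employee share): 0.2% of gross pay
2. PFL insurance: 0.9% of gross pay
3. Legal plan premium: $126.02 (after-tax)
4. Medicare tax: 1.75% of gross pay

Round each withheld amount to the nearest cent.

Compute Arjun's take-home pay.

PFL insurance: $2699.91 × 0.009 = $24.30
Medicare tax: $2699.91 × 0.0175 = $47.25
State unemployment insurance (employee share): $2699.91 × 0.002 = $5.40
Legal plan premium: $126.02
Total deductions = $24.30 + $47.25 + $5.40 + $126.02 = $202.97
Net pay = $2699.91 − $202.97 = $2496.94

$2496.94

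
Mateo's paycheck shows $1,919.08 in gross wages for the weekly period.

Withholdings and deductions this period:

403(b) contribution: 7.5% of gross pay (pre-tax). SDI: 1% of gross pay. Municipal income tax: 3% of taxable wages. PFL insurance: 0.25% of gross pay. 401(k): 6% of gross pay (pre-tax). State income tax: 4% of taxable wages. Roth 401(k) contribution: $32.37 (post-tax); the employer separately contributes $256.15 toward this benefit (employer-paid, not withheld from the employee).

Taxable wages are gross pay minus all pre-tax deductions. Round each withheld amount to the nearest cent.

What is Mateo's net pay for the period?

401(k): $1,919.08 × 0.06 = $115.14
403(b) contribution: $1,919.08 × 0.075 = $143.93
Pre-tax total = $115.14 + $143.93 = $259.07
Taxable wages = $1,919.08 − $259.07 = $1,660.01
Municipal income tax: $1,660.01 × 0.03 = $49.80
State income tax: $1,660.01 × 0.04 = $66.40
PFL insurance: $1,919.08 × 0.0025 = $4.80
SDI: $1,919.08 × 0.01 = $19.19
Roth 401(k) contribution: $32.37
(Employer's $256.15 toward Roth 401(k) contribution is not withheld from the employee.)
Total deductions = $115.14 + $143.93 + $49.80 + $66.40 + $4.80 + $19.19 + $32.37 = $431.63
Net pay = $1,919.08 − $431.63 = $1,487.45

$1,487.45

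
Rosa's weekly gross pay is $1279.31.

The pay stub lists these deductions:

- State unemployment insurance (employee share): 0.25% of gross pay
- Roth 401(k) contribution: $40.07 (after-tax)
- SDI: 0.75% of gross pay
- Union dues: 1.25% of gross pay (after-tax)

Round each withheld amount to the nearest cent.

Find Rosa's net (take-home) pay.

$1210.46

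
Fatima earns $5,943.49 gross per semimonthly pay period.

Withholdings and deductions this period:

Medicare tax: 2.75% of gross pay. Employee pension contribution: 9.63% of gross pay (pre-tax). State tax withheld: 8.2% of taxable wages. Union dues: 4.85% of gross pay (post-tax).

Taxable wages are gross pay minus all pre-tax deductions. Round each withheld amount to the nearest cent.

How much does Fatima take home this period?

Employee pension contribution: $5,943.49 × 0.0963 = $572.36
Taxable wages = $5,943.49 − $572.36 = $5,371.13
State tax withheld: $5,371.13 × 0.082 = $440.43
Medicare tax: $5,943.49 × 0.0275 = $163.45
Union dues: $5,943.49 × 0.0485 = $288.26
Total deductions = $572.36 + $440.43 + $163.45 + $288.26 = $1,464.50
Net pay = $5,943.49 − $1,464.50 = $4,478.99

$4,478.99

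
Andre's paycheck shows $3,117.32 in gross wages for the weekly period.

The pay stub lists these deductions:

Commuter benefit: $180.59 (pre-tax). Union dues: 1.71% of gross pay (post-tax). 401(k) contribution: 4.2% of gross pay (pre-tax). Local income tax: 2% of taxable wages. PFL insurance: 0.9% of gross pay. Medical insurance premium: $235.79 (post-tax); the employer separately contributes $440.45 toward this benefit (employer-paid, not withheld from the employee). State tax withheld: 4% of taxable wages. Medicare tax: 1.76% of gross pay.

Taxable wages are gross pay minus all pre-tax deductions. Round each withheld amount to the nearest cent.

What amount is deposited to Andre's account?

$2,265.43

Commuter benefit: $180.59
401(k) contribution: $3,117.32 × 0.042 = $130.93
Pre-tax total = $180.59 + $130.93 = $311.52
Taxable wages = $3,117.32 − $311.52 = $2,805.80
Local income tax: $2,805.80 × 0.02 = $56.12
State tax withheld: $2,805.80 × 0.04 = $112.23
Medicare tax: $3,117.32 × 0.0176 = $54.86
PFL insurance: $3,117.32 × 0.009 = $28.06
Union dues: $3,117.32 × 0.0171 = $53.31
Medical insurance premium: $235.79
(Employer's $440.45 toward medical insurance premium is not withheld from the employee.)
Total deductions = $180.59 + $130.93 + $56.12 + $112.23 + $54.86 + $28.06 + $53.31 + $235.79 = $851.89
Net pay = $3,117.32 − $851.89 = $2,265.43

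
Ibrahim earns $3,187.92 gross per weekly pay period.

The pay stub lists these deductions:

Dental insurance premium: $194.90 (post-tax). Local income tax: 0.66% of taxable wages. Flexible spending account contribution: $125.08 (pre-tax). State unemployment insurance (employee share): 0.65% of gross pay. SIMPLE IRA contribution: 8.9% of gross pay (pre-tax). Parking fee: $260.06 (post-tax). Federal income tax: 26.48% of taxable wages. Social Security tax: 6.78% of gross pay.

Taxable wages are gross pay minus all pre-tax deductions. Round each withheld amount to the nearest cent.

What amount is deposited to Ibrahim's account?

$1,333.05

SIMPLE IRA contribution: $3,187.92 × 0.089 = $283.72
Flexible spending account contribution: $125.08
Pre-tax total = $283.72 + $125.08 = $408.80
Taxable wages = $3,187.92 − $408.80 = $2,779.12
Local income tax: $2,779.12 × 0.0066 = $18.34
Federal income tax: $2,779.12 × 0.2648 = $735.91
State unemployment insurance (employee share): $3,187.92 × 0.0065 = $20.72
Social Security tax: $3,187.92 × 0.0678 = $216.14
Dental insurance premium: $194.90
Parking fee: $260.06
Total deductions = $283.72 + $125.08 + $18.34 + $735.91 + $20.72 + $216.14 + $194.90 + $260.06 = $1,854.87
Net pay = $3,187.92 − $1,854.87 = $1,333.05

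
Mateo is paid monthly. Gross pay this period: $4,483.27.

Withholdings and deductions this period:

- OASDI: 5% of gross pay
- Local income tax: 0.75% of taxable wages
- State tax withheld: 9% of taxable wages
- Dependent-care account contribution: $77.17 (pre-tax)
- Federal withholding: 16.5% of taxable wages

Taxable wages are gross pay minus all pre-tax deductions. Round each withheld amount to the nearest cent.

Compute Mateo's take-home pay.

$3,025.33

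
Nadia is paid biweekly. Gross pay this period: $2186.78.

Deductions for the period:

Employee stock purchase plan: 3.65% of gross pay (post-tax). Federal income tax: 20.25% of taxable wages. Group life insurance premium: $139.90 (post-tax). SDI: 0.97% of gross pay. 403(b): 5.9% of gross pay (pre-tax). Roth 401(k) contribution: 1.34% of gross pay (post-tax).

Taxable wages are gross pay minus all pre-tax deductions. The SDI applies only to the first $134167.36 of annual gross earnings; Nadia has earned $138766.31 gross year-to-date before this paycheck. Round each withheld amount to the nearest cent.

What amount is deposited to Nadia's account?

403(b): $2186.78 × 0.059 = $129.02
Taxable wages = $2186.78 − $129.02 = $2057.76
Federal income tax: $2057.76 × 0.2025 = $416.70
SDI: annual cap $134167.36 already reached (YTD $138766.31), so $0.00
Employee stock purchase plan: $2186.78 × 0.0365 = $79.82
Group life insurance premium: $139.90
Roth 401(k) contribution: $2186.78 × 0.0134 = $29.30
Total deductions = $129.02 + $416.70 + $0.00 + $79.82 + $139.90 + $29.30 = $794.74
Net pay = $2186.78 − $794.74 = $1392.04

$1392.04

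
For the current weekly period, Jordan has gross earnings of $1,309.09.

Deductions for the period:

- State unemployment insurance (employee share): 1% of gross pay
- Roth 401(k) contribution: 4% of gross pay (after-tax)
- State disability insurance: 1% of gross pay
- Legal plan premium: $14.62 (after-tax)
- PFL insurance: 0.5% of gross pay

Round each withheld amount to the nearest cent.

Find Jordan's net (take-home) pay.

$1,209.38

PFL insurance: $1,309.09 × 0.005 = $6.55
State disability insurance: $1,309.09 × 0.01 = $13.09
State unemployment insurance (employee share): $1,309.09 × 0.01 = $13.09
Roth 401(k) contribution: $1,309.09 × 0.04 = $52.36
Legal plan premium: $14.62
Total deductions = $6.55 + $13.09 + $13.09 + $52.36 + $14.62 = $99.71
Net pay = $1,309.09 − $99.71 = $1,209.38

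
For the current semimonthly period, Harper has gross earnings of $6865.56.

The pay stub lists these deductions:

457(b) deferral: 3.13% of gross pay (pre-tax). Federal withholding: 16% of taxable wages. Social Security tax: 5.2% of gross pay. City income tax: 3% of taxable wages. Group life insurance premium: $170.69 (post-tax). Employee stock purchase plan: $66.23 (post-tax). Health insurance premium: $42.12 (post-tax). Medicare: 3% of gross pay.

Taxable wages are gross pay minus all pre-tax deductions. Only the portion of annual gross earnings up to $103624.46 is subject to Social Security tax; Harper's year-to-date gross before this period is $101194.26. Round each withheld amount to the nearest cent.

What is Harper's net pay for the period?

$4775.66

457(b) deferral: $6865.56 × 0.0313 = $214.89
Taxable wages = $6865.56 − $214.89 = $6650.67
City income tax: $6650.67 × 0.03 = $199.52
Federal withholding: $6650.67 × 0.16 = $1064.11
Social Security tax: only $103624.46 − $101194.26 = $2430.20 of this check is subject → $2430.20 × 0.052 = $126.37
Medicare: $6865.56 × 0.03 = $205.97
Employee stock purchase plan: $66.23
Group life insurance premium: $170.69
Health insurance premium: $42.12
Total deductions = $214.89 + $199.52 + $1064.11 + $126.37 + $205.97 + $66.23 + $170.69 + $42.12 = $2089.90
Net pay = $6865.56 − $2089.90 = $4775.66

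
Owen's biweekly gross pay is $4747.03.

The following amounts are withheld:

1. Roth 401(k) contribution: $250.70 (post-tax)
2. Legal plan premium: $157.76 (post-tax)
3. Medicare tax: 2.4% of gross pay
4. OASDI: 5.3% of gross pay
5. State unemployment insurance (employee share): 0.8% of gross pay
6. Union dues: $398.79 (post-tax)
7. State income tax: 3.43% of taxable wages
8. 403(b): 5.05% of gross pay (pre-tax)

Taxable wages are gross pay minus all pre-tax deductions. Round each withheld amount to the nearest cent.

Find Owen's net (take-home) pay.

$3141.95

403(b): $4747.03 × 0.0505 = $239.73
Taxable wages = $4747.03 − $239.73 = $4507.30
State income tax: $4507.30 × 0.0343 = $154.60
Medicare tax: $4747.03 × 0.024 = $113.93
OASDI: $4747.03 × 0.053 = $251.59
State unemployment insurance (employee share): $4747.03 × 0.008 = $37.98
Legal plan premium: $157.76
Union dues: $398.79
Roth 401(k) contribution: $250.70
Total deductions = $239.73 + $154.60 + $113.93 + $251.59 + $37.98 + $157.76 + $398.79 + $250.70 = $1605.08
Net pay = $4747.03 − $1605.08 = $3141.95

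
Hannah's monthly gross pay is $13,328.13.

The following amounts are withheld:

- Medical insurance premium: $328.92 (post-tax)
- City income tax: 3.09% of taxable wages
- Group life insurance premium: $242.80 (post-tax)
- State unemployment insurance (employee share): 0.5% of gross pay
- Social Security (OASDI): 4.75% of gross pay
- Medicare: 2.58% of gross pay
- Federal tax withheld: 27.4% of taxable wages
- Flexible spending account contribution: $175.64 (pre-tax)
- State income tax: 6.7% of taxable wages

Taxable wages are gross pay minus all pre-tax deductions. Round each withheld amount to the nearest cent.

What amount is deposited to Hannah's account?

Flexible spending account contribution: $175.64
Taxable wages = $13,328.13 − $175.64 = $13,152.49
City income tax: $13,152.49 × 0.0309 = $406.41
State income tax: $13,152.49 × 0.067 = $881.22
Federal tax withheld: $13,152.49 × 0.274 = $3,603.78
Medicare: $13,328.13 × 0.0258 = $343.87
State unemployment insurance (employee share): $13,328.13 × 0.005 = $66.64
Social Security (OASDI): $13,328.13 × 0.0475 = $633.09
Medical insurance premium: $328.92
Group life insurance premium: $242.80
Total deductions = $175.64 + $406.41 + $881.22 + $3,603.78 + $343.87 + $66.64 + $633.09 + $328.92 + $242.80 = $6,682.37
Net pay = $13,328.13 − $6,682.37 = $6,645.76

$6,645.76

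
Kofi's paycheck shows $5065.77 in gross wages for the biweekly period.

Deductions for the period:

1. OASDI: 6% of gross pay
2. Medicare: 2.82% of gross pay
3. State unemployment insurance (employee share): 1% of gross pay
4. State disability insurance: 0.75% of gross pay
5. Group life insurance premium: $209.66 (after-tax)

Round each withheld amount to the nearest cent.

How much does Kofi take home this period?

State disability insurance: $5065.77 × 0.0075 = $37.99
Medicare: $5065.77 × 0.0282 = $142.85
State unemployment insurance (employee share): $5065.77 × 0.01 = $50.66
OASDI: $5065.77 × 0.06 = $303.95
Group life insurance premium: $209.66
Total deductions = $37.99 + $142.85 + $50.66 + $303.95 + $209.66 = $745.11
Net pay = $5065.77 − $745.11 = $4320.66

$4320.66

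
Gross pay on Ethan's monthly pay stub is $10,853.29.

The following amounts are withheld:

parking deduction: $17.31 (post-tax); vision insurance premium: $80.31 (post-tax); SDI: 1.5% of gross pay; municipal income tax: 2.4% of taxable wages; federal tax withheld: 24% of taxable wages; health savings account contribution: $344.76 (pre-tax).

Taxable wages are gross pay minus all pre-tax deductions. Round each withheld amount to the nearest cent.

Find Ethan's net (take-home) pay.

Health savings account contribution: $344.76
Taxable wages = $10,853.29 − $344.76 = $10,508.53
Municipal income tax: $10,508.53 × 0.024 = $252.20
Federal tax withheld: $10,508.53 × 0.24 = $2,522.05
SDI: $10,853.29 × 0.015 = $162.80
Parking deduction: $17.31
Vision insurance premium: $80.31
Total deductions = $344.76 + $252.20 + $2,522.05 + $162.80 + $17.31 + $80.31 = $3,379.43
Net pay = $10,853.29 − $3,379.43 = $7,473.86

$7,473.86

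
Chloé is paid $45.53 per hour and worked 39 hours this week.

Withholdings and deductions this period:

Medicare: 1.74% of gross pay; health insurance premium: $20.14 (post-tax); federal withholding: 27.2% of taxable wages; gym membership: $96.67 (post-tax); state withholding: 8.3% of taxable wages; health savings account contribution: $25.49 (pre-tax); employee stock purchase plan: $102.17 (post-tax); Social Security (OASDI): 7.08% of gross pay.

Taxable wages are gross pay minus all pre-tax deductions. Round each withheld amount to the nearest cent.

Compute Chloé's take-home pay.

$753.27

Gross pay: 39 × $45.53 = $1,775.67
Health savings account contribution: $25.49
Taxable wages = $1,775.67 − $25.49 = $1,750.18
Federal withholding: $1,750.18 × 0.272 = $476.05
State withholding: $1,750.18 × 0.083 = $145.26
Medicare: $1,775.67 × 0.0174 = $30.90
Social Security (OASDI): $1,775.67 × 0.0708 = $125.72
Gym membership: $96.67
Health insurance premium: $20.14
Employee stock purchase plan: $102.17
Total deductions = $25.49 + $476.05 + $145.26 + $30.90 + $125.72 + $96.67 + $20.14 + $102.17 = $1,022.40
Net pay = $1,775.67 − $1,022.40 = $753.27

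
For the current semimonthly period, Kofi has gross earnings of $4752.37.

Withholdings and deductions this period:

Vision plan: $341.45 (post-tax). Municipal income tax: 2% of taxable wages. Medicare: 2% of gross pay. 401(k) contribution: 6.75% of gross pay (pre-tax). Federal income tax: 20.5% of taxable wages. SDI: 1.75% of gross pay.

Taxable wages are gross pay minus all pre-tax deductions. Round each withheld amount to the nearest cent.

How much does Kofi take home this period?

$2914.81

401(k) contribution: $4752.37 × 0.0675 = $320.78
Taxable wages = $4752.37 − $320.78 = $4431.59
Federal income tax: $4431.59 × 0.205 = $908.48
Municipal income tax: $4431.59 × 0.02 = $88.63
SDI: $4752.37 × 0.0175 = $83.17
Medicare: $4752.37 × 0.02 = $95.05
Vision plan: $341.45
Total deductions = $320.78 + $908.48 + $88.63 + $83.17 + $95.05 + $341.45 = $1837.56
Net pay = $4752.37 − $1837.56 = $2914.81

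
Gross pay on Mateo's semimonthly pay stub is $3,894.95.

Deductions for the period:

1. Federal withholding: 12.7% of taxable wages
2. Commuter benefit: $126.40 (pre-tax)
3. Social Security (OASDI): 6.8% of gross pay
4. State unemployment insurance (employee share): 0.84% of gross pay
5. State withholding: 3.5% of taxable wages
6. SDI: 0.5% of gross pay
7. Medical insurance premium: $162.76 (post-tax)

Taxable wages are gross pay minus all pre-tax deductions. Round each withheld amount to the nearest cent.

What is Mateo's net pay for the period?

$2,678.23

Commuter benefit: $126.40
Taxable wages = $3,894.95 − $126.40 = $3,768.55
State withholding: $3,768.55 × 0.035 = $131.90
Federal withholding: $3,768.55 × 0.127 = $478.61
Social Security (OASDI): $3,894.95 × 0.068 = $264.86
State unemployment insurance (employee share): $3,894.95 × 0.0084 = $32.72
SDI: $3,894.95 × 0.005 = $19.47
Medical insurance premium: $162.76
Total deductions = $126.40 + $131.90 + $478.61 + $264.86 + $32.72 + $19.47 + $162.76 = $1,216.72
Net pay = $3,894.95 − $1,216.72 = $2,678.23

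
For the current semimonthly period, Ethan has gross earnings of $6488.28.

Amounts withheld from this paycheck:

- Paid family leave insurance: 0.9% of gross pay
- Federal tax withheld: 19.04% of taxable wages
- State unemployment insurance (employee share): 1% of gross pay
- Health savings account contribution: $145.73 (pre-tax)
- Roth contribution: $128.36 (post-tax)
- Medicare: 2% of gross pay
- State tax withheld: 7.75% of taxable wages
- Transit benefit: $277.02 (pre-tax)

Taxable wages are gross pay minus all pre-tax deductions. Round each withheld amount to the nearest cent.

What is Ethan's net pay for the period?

Transit benefit: $277.02
Health savings account contribution: $145.73
Pre-tax total = $277.02 + $145.73 = $422.75
Taxable wages = $6488.28 − $422.75 = $6065.53
Federal tax withheld: $6065.53 × 0.1904 = $1154.88
State tax withheld: $6065.53 × 0.0775 = $470.08
Medicare: $6488.28 × 0.02 = $129.77
State unemployment insurance (employee share): $6488.28 × 0.01 = $64.88
Paid family leave insurance: $6488.28 × 0.009 = $58.39
Roth contribution: $128.36
Total deductions = $277.02 + $145.73 + $1154.88 + $470.08 + $129.77 + $64.88 + $58.39 + $128.36 = $2429.11
Net pay = $6488.28 − $2429.11 = $4059.17

$4059.17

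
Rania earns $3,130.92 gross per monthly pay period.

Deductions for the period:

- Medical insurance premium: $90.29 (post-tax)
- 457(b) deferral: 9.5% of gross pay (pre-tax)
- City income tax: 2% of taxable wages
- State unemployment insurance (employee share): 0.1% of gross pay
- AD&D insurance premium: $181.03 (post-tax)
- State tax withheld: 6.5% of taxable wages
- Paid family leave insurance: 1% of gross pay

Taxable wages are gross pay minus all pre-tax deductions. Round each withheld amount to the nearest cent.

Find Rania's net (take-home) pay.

457(b) deferral: $3,130.92 × 0.095 = $297.44
Taxable wages = $3,130.92 − $297.44 = $2,833.48
City income tax: $2,833.48 × 0.02 = $56.67
State tax withheld: $2,833.48 × 0.065 = $184.18
Paid family leave insurance: $3,130.92 × 0.01 = $31.31
State unemployment insurance (employee share): $3,130.92 × 0.001 = $3.13
Medical insurance premium: $90.29
AD&D insurance premium: $181.03
Total deductions = $297.44 + $56.67 + $184.18 + $31.31 + $3.13 + $90.29 + $181.03 = $844.05
Net pay = $3,130.92 − $844.05 = $2,286.87

$2,286.87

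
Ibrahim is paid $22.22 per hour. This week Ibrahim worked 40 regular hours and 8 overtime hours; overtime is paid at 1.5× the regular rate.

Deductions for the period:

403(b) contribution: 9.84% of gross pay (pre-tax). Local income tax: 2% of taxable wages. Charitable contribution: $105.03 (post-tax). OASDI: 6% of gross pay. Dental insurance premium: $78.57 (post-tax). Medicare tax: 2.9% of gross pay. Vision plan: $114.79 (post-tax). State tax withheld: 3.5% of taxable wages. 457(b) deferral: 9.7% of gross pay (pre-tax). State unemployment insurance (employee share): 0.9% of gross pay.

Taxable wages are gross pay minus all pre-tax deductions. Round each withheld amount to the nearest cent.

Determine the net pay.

Regular pay: 40 × $22.22 = $888.80
Overtime pay: 8 × $22.22 × 1.5 = $266.64
Gross pay = $888.80 + $266.64 = $1,155.44
457(b) deferral: $1,155.44 × 0.097 = $112.08
403(b) contribution: $1,155.44 × 0.0984 = $113.70
Pre-tax total = $112.08 + $113.70 = $225.78
Taxable wages = $1,155.44 − $225.78 = $929.66
Local income tax: $929.66 × 0.02 = $18.59
State tax withheld: $929.66 × 0.035 = $32.54
Medicare tax: $1,155.44 × 0.029 = $33.51
OASDI: $1,155.44 × 0.06 = $69.33
State unemployment insurance (employee share): $1,155.44 × 0.009 = $10.40
Dental insurance premium: $78.57
Charitable contribution: $105.03
Vision plan: $114.79
Total deductions = $112.08 + $113.70 + $18.59 + $32.54 + $33.51 + $69.33 + $10.40 + $78.57 + $105.03 + $114.79 = $688.54
Net pay = $1,155.44 − $688.54 = $466.90

$466.90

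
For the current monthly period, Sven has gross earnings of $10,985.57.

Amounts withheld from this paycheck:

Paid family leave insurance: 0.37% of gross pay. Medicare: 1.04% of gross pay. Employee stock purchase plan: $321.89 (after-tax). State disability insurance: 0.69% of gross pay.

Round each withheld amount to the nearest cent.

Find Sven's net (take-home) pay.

State disability insurance: $10,985.57 × 0.0069 = $75.80
Medicare: $10,985.57 × 0.0104 = $114.25
Paid family leave insurance: $10,985.57 × 0.0037 = $40.65
Employee stock purchase plan: $321.89
Total deductions = $75.80 + $114.25 + $40.65 + $321.89 = $552.59
Net pay = $10,985.57 − $552.59 = $10,432.98

$10,432.98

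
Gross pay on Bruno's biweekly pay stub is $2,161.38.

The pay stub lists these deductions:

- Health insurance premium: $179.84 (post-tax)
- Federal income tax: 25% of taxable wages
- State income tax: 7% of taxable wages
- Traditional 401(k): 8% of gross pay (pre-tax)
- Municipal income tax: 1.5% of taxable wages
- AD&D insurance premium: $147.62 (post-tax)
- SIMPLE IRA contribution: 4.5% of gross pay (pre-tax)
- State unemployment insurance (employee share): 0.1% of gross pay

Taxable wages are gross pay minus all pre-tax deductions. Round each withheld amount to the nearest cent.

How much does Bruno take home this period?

Traditional 401(k): $2,161.38 × 0.08 = $172.91
SIMPLE IRA contribution: $2,161.38 × 0.045 = $97.26
Pre-tax total = $172.91 + $97.26 = $270.17
Taxable wages = $2,161.38 − $270.17 = $1,891.21
Federal income tax: $1,891.21 × 0.25 = $472.80
State income tax: $1,891.21 × 0.07 = $132.38
Municipal income tax: $1,891.21 × 0.015 = $28.37
State unemployment insurance (employee share): $2,161.38 × 0.001 = $2.16
AD&D insurance premium: $147.62
Health insurance premium: $179.84
Total deductions = $172.91 + $97.26 + $472.80 + $132.38 + $28.37 + $2.16 + $147.62 + $179.84 = $1,233.34
Net pay = $2,161.38 − $1,233.34 = $928.04

$928.04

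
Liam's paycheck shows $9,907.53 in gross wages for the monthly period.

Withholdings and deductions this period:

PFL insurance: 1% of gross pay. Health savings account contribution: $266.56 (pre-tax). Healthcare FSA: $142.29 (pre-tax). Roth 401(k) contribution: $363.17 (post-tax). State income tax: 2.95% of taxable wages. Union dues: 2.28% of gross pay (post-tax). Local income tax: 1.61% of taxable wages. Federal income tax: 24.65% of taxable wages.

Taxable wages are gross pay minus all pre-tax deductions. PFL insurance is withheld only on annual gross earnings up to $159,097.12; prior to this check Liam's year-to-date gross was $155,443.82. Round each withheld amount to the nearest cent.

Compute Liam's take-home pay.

$6,098.53

Health savings account contribution: $266.56
Healthcare FSA: $142.29
Pre-tax total = $266.56 + $142.29 = $408.85
Taxable wages = $9,907.53 − $408.85 = $9,498.68
State income tax: $9,498.68 × 0.0295 = $280.21
Local income tax: $9,498.68 × 0.0161 = $152.93
Federal income tax: $9,498.68 × 0.2465 = $2,341.42
PFL insurance: only $159,097.12 − $155,443.82 = $3,653.30 of this check is subject → $3,653.30 × 0.01 = $36.53
Roth 401(k) contribution: $363.17
Union dues: $9,907.53 × 0.0228 = $225.89
Total deductions = $266.56 + $142.29 + $280.21 + $152.93 + $2,341.42 + $36.53 + $363.17 + $225.89 = $3,809.00
Net pay = $9,907.53 − $3,809.00 = $6,098.53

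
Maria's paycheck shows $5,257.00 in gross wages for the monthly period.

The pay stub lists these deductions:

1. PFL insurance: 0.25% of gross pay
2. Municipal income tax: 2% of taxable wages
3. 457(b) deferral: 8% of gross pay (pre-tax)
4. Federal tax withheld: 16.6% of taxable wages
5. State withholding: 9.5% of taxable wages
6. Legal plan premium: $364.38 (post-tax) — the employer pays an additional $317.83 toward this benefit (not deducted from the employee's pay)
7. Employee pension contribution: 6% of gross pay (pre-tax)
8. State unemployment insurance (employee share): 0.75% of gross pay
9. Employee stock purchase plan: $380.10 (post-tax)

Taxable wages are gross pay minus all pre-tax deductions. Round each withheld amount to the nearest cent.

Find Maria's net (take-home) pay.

$2,453.56

457(b) deferral: $5,257.00 × 0.08 = $420.56
Employee pension contribution: $5,257.00 × 0.06 = $315.42
Pre-tax total = $420.56 + $315.42 = $735.98
Taxable wages = $5,257.00 − $735.98 = $4,521.02
Municipal income tax: $4,521.02 × 0.02 = $90.42
State withholding: $4,521.02 × 0.095 = $429.50
Federal tax withheld: $4,521.02 × 0.166 = $750.49
State unemployment insurance (employee share): $5,257.00 × 0.0075 = $39.43
PFL insurance: $5,257.00 × 0.0025 = $13.14
Legal plan premium: $364.38
Employee stock purchase plan: $380.10
(Employer's $317.83 toward legal plan premium is not withheld from the employee.)
Total deductions = $420.56 + $315.42 + $90.42 + $429.50 + $750.49 + $39.43 + $13.14 + $364.38 + $380.10 = $2,803.44
Net pay = $5,257.00 − $2,803.44 = $2,453.56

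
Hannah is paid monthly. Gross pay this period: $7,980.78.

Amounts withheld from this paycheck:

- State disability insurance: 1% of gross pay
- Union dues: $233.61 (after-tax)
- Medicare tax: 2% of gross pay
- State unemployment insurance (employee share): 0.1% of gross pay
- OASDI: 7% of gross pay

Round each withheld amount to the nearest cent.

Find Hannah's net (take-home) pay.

State unemployment insurance (employee share): $7,980.78 × 0.001 = $7.98
OASDI: $7,980.78 × 0.07 = $558.65
Medicare tax: $7,980.78 × 0.02 = $159.62
State disability insurance: $7,980.78 × 0.01 = $79.81
Union dues: $233.61
Total deductions = $7.98 + $558.65 + $159.62 + $79.81 + $233.61 = $1,039.67
Net pay = $7,980.78 − $1,039.67 = $6,941.11

$6,941.11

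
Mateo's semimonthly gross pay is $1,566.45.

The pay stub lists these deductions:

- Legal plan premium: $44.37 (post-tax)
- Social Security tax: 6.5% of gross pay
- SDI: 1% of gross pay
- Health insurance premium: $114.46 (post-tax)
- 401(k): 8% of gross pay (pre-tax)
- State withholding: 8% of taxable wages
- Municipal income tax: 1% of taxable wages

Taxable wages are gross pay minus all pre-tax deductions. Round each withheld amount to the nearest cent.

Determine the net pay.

401(k): $1,566.45 × 0.08 = $125.32
Taxable wages = $1,566.45 − $125.32 = $1,441.13
State withholding: $1,441.13 × 0.08 = $115.29
Municipal income tax: $1,441.13 × 0.01 = $14.41
Social Security tax: $1,566.45 × 0.065 = $101.82
SDI: $1,566.45 × 0.01 = $15.66
Legal plan premium: $44.37
Health insurance premium: $114.46
Total deductions = $125.32 + $115.29 + $14.41 + $101.82 + $15.66 + $44.37 + $114.46 = $531.33
Net pay = $1,566.45 − $531.33 = $1,035.12

$1,035.12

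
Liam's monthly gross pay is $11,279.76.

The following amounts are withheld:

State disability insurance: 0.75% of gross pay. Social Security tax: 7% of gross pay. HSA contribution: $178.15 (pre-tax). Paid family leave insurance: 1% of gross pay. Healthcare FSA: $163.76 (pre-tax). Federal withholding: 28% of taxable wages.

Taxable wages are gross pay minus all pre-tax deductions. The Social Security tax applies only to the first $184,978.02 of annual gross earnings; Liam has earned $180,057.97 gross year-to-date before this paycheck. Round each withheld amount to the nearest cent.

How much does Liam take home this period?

$7,333.45

Healthcare FSA: $163.76
HSA contribution: $178.15
Pre-tax total = $163.76 + $178.15 = $341.91
Taxable wages = $11,279.76 − $341.91 = $10,937.85
Federal withholding: $10,937.85 × 0.28 = $3,062.60
Social Security tax: only $184,978.02 − $180,057.97 = $4,920.05 of this check is subject → $4,920.05 × 0.07 = $344.40
Paid family leave insurance: $11,279.76 × 0.01 = $112.80
State disability insurance: $11,279.76 × 0.0075 = $84.60
Total deductions = $163.76 + $178.15 + $3,062.60 + $344.40 + $112.80 + $84.60 = $3,946.31
Net pay = $11,279.76 − $3,946.31 = $7,333.45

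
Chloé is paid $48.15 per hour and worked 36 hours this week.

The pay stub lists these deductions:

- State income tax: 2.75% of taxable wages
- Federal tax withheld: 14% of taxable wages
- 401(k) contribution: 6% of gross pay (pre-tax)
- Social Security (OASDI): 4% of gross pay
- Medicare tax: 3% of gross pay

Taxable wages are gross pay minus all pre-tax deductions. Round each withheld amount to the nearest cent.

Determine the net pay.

$1,235.13

Gross pay: 36 × $48.15 = $1,733.40
401(k) contribution: $1,733.40 × 0.06 = $104.00
Taxable wages = $1,733.40 − $104.00 = $1,629.40
State income tax: $1,629.40 × 0.0275 = $44.81
Federal tax withheld: $1,629.40 × 0.14 = $228.12
Social Security (OASDI): $1,733.40 × 0.04 = $69.34
Medicare tax: $1,733.40 × 0.03 = $52.00
Total deductions = $104.00 + $44.81 + $228.12 + $69.34 + $52.00 = $498.27
Net pay = $1,733.40 − $498.27 = $1,235.13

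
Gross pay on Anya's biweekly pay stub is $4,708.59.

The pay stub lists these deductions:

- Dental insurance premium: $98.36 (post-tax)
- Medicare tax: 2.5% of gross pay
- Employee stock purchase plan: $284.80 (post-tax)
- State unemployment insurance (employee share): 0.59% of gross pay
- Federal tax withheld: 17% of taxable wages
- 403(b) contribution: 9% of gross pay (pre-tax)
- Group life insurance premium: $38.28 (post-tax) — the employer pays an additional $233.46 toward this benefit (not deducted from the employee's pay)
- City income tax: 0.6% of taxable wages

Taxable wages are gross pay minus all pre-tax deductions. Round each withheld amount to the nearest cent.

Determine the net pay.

$2,963.76

403(b) contribution: $4,708.59 × 0.09 = $423.77
Taxable wages = $4,708.59 − $423.77 = $4,284.82
City income tax: $4,284.82 × 0.006 = $25.71
Federal tax withheld: $4,284.82 × 0.17 = $728.42
State unemployment insurance (employee share): $4,708.59 × 0.0059 = $27.78
Medicare tax: $4,708.59 × 0.025 = $117.71
Group life insurance premium: $38.28
Dental insurance premium: $98.36
Employee stock purchase plan: $284.80
(Employer's $233.46 toward group life insurance premium is not withheld from the employee.)
Total deductions = $423.77 + $25.71 + $728.42 + $27.78 + $117.71 + $38.28 + $98.36 + $284.80 = $1,744.83
Net pay = $4,708.59 − $1,744.83 = $2,963.76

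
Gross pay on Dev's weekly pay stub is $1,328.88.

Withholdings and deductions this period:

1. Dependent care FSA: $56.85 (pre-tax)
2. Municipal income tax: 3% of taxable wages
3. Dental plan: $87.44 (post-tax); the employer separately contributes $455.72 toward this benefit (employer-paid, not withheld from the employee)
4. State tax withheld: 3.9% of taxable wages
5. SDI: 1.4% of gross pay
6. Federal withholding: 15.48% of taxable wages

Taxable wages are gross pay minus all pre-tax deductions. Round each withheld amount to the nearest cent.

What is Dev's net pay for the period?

$881.31

Dependent care FSA: $56.85
Taxable wages = $1,328.88 − $56.85 = $1,272.03
Municipal income tax: $1,272.03 × 0.03 = $38.16
State tax withheld: $1,272.03 × 0.039 = $49.61
Federal withholding: $1,272.03 × 0.1548 = $196.91
SDI: $1,328.88 × 0.014 = $18.60
Dental plan: $87.44
(Employer's $455.72 toward dental plan is not withheld from the employee.)
Total deductions = $56.85 + $38.16 + $49.61 + $196.91 + $18.60 + $87.44 = $447.57
Net pay = $1,328.88 − $447.57 = $881.31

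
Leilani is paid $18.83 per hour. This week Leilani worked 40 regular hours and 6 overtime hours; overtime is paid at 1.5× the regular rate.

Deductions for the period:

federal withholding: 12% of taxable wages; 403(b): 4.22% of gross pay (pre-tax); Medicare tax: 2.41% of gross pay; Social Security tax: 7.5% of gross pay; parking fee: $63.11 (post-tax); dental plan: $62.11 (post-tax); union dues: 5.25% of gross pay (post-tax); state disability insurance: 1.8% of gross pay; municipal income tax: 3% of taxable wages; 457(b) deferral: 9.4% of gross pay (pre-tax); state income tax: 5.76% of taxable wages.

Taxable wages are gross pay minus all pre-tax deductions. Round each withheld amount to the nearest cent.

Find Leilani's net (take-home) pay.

$349.83

Regular pay: 40 × $18.83 = $753.20
Overtime pay: 6 × $18.83 × 1.5 = $169.47
Gross pay = $753.20 + $169.47 = $922.67
457(b) deferral: $922.67 × 0.094 = $86.73
403(b): $922.67 × 0.0422 = $38.94
Pre-tax total = $86.73 + $38.94 = $125.67
Taxable wages = $922.67 − $125.67 = $797.00
State income tax: $797.00 × 0.0576 = $45.91
Municipal income tax: $797.00 × 0.03 = $23.91
Federal withholding: $797.00 × 0.12 = $95.64
Medicare tax: $922.67 × 0.0241 = $22.24
State disability insurance: $922.67 × 0.018 = $16.61
Social Security tax: $922.67 × 0.075 = $69.20
Dental plan: $62.11
Parking fee: $63.11
Union dues: $922.67 × 0.0525 = $48.44
Total deductions = $86.73 + $38.94 + $45.91 + $23.91 + $95.64 + $22.24 + $16.61 + $69.20 + $62.11 + $63.11 + $48.44 = $572.84
Net pay = $922.67 − $572.84 = $349.83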